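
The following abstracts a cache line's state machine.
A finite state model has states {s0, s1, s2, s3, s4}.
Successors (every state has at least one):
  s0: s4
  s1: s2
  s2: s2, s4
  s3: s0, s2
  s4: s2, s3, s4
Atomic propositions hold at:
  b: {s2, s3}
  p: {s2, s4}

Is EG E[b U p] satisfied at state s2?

Yes

E[b U p]: least fixpoint, start Z0 = Sat(p) = {s2, s4}, add states in Sat(b) with some successor in Z. Z1 = {s2, s3, s4}; fixed.
Sat(E[b U p]) = {s2, s3, s4}
EG E[b U p]: greatest fixpoint, start Z0 = {s2, s3, s4}, keep only states in Sat with some successor in Z. Already a fixed point.
Sat(EG E[b U p]) = {s2, s3, s4}
s2 ∈ Sat(EG E[b U p]) = {s2, s3, s4}, so the formula holds at s2.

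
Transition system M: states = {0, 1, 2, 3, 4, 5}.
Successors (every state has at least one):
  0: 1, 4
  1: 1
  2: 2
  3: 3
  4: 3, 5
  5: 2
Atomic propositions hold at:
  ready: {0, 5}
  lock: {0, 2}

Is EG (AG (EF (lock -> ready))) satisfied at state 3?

Sat(lock -> ready) = {0, 1, 3, 4, 5}
EF (lock -> ready): least fixpoint, start Z0 = {0, 1, 3, 4, 5}, add states with some successor in Z. Already a fixed point.
Sat(EF (lock -> ready)) = {0, 1, 3, 4, 5}
AG (EF (lock -> ready)): greatest fixpoint, start Z0 = {0, 1, 3, 4, 5}, keep only states in Sat with every successor in Z. Z1 = {0, 1, 3, 4}; Z2 = {0, 1, 3}; Z3 = {1, 3}; fixed.
Sat(AG (EF (lock -> ready))) = {1, 3}
EG (AG (EF (lock -> ready))): greatest fixpoint, start Z0 = {1, 3}, keep only states in Sat with some successor in Z. Already a fixed point.
Sat(EG (AG (EF (lock -> ready)))) = {1, 3}
3 ∈ Sat(EG (AG (EF (lock -> ready)))) = {1, 3}, so the formula holds at 3.

Yes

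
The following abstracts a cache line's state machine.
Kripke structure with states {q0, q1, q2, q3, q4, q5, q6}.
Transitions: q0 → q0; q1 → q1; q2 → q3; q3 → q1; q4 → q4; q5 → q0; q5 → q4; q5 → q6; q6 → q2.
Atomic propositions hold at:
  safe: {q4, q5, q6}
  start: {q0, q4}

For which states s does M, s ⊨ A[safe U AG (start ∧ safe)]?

Sat(start ∧ safe) = {q4}
AG (start ∧ safe): greatest fixpoint, start Z0 = {q4}, keep only states in Sat with every successor in Z. Already a fixed point.
Sat(AG (start ∧ safe)) = {q4}
A[safe U AG (start ∧ safe)]: least fixpoint, start Z0 = Sat(AG (start ∧ safe)) = {q4}, add states in Sat(safe) with every successor in Z. Already a fixed point.
Sat(A[safe U AG (start ∧ safe)]) = {q4}

{q4}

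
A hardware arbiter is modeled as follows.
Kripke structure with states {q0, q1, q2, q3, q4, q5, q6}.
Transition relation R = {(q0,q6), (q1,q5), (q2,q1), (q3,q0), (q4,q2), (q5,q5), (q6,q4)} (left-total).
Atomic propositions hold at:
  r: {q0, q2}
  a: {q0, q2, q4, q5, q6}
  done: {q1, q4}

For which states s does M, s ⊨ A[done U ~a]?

{q1, q3}

Sat(~a) = {q1, q3}
A[done U ~a]: least fixpoint, start Z0 = Sat(~a) = {q1, q3}, add states in Sat(done) with every successor in Z. Already a fixed point.
Sat(A[done U ~a]) = {q1, q3}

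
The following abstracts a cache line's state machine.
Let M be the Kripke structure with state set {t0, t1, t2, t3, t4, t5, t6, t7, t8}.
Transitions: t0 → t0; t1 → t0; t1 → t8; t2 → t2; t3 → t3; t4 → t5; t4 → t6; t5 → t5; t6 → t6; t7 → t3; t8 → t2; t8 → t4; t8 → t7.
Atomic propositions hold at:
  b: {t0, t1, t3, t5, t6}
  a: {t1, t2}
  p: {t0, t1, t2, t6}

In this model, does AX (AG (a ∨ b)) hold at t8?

No

Sat(a ∨ b) = {t0, t1, t2, t3, t5, t6}
AG (a ∨ b): greatest fixpoint, start Z0 = {t0, t1, t2, t3, t5, t6}, keep only states in Sat with every successor in Z. Z1 = {t0, t2, t3, t5, t6}; fixed.
Sat(AG (a ∨ b)) = {t0, t2, t3, t5, t6}
Sat(AX (AG (a ∨ b))) = {s : every successor in {t0, t2, t3, t5, t6}} = {t0, t2, t3, t4, t5, t6, t7}
t8 ∉ Sat(AX (AG (a ∨ b))) = {t0, t2, t3, t4, t5, t6, t7}, so the formula does not hold at t8.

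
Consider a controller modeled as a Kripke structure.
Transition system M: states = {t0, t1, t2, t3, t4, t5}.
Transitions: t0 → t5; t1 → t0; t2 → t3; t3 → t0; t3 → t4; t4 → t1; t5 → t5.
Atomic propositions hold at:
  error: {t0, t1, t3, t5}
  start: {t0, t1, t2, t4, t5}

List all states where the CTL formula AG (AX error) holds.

Sat(AX error) = {s : every successor in {t0, t1, t3, t5}} = {t0, t1, t2, t4, t5}
AG (AX error): greatest fixpoint, start Z0 = {t0, t1, t2, t4, t5}, keep only states in Sat with every successor in Z. Z1 = {t0, t1, t4, t5}; fixed.
Sat(AG (AX error)) = {t0, t1, t4, t5}

{t0, t1, t4, t5}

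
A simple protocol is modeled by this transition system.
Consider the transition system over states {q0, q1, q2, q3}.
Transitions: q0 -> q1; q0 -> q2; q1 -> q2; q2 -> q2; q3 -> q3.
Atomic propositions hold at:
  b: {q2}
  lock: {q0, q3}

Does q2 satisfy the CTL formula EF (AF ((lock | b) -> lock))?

Sat(lock | b) = {q0, q2, q3}
Sat((lock | b) -> lock) = {q0, q1, q3}
AF ((lock | b) -> lock): least fixpoint, start Z0 = {q0, q1, q3}, add states with every successor in Z. Already a fixed point.
Sat(AF ((lock | b) -> lock)) = {q0, q1, q3}
EF (AF ((lock | b) -> lock)): least fixpoint, start Z0 = {q0, q1, q3}, add states with some successor in Z. Already a fixed point.
Sat(EF (AF ((lock | b) -> lock))) = {q0, q1, q3}
q2 ∉ Sat(EF (AF ((lock | b) -> lock))) = {q0, q1, q3}, so the formula does not hold at q2.

No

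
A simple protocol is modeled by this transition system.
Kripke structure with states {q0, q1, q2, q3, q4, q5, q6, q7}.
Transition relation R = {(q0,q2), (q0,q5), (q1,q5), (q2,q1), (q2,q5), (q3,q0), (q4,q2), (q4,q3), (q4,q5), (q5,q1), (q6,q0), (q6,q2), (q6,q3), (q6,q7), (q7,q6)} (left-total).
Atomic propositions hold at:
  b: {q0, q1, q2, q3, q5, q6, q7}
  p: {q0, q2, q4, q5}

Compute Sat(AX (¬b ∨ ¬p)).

Sat(¬b) = {q4}
Sat(¬p) = {q1, q3, q6, q7}
Sat(¬b ∨ ¬p) = {q1, q3, q4, q6, q7}
Sat(AX (¬b ∨ ¬p)) = {s : every successor in {q1, q3, q4, q6, q7}} = {q5, q7}

{q5, q7}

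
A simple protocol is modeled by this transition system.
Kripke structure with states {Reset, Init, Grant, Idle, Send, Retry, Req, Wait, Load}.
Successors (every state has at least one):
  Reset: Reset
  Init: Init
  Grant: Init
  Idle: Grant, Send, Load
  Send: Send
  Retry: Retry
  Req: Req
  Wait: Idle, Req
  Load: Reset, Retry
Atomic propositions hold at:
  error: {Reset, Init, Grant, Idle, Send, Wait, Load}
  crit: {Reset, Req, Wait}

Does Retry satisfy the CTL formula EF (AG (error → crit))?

Yes

Sat(error → crit) = {Reset, Retry, Req, Wait}
AG (error → crit): greatest fixpoint, start Z0 = {Reset, Retry, Req, Wait}, keep only states in Sat with every successor in Z. Z1 = {Reset, Retry, Req}; fixed.
Sat(AG (error → crit)) = {Reset, Retry, Req}
EF (AG (error → crit)): least fixpoint, start Z0 = {Reset, Retry, Req}, add states with some successor in Z. Z1 = {Reset, Retry, Req, Wait, Load}; Z2 = {Reset, Idle, Retry, Req, Wait, Load}; fixed.
Sat(EF (AG (error → crit))) = {Reset, Idle, Retry, Req, Wait, Load}
Retry ∈ Sat(EF (AG (error → crit))) = {Reset, Idle, Retry, Req, Wait, Load}, so the formula holds at Retry.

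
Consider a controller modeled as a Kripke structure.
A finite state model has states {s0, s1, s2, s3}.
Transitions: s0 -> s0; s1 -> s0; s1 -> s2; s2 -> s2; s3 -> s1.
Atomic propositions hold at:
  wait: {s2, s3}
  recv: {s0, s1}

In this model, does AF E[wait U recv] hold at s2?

E[wait U recv]: least fixpoint, start Z0 = Sat(recv) = {s0, s1}, add states in Sat(wait) with some successor in Z. Z1 = {s0, s1, s3}; fixed.
Sat(E[wait U recv]) = {s0, s1, s3}
AF E[wait U recv]: least fixpoint, start Z0 = {s0, s1, s3}, add states with every successor in Z. Already a fixed point.
Sat(AF E[wait U recv]) = {s0, s1, s3}
s2 ∉ Sat(AF E[wait U recv]) = {s0, s1, s3}, so the formula does not hold at s2.

No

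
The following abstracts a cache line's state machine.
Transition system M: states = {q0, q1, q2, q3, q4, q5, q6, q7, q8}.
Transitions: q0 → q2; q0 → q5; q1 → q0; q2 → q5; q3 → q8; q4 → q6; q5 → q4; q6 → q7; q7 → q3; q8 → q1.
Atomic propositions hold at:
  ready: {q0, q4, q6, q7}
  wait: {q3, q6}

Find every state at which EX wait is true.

Sat(EX wait) = {s : some successor in {q3, q6}} = {q4, q7}

{q4, q7}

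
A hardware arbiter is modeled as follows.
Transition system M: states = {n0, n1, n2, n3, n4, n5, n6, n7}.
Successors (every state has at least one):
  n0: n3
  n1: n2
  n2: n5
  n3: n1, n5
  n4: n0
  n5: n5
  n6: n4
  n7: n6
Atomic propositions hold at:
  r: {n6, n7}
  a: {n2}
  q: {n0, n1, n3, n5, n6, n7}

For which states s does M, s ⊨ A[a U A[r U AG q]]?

AG q: greatest fixpoint, start Z0 = {n0, n1, n3, n5, n6, n7}, keep only states in Sat with every successor in Z. Z1 = {n0, n3, n5, n7}; Z2 = {n0, n5}; Z3 = {n5}; fixed.
Sat(AG q) = {n5}
A[r U AG q]: least fixpoint, start Z0 = Sat(AG q) = {n5}, add states in Sat(r) with every successor in Z. Already a fixed point.
Sat(A[r U AG q]) = {n5}
A[a U A[r U AG q]]: least fixpoint, start Z0 = Sat(A[r U AG q]) = {n5}, add states in Sat(a) with every successor in Z. Z1 = {n2, n5}; fixed.
Sat(A[a U A[r U AG q]]) = {n2, n5}

{n2, n5}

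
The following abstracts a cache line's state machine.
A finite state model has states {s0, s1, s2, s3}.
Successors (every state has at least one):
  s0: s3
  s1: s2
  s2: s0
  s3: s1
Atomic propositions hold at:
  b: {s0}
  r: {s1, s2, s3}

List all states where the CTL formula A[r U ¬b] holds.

{s1, s2, s3}

Sat(¬b) = {s1, s2, s3}
A[r U ¬b]: least fixpoint, start Z0 = Sat(¬b) = {s1, s2, s3}, add states in Sat(r) with every successor in Z. Already a fixed point.
Sat(A[r U ¬b]) = {s1, s2, s3}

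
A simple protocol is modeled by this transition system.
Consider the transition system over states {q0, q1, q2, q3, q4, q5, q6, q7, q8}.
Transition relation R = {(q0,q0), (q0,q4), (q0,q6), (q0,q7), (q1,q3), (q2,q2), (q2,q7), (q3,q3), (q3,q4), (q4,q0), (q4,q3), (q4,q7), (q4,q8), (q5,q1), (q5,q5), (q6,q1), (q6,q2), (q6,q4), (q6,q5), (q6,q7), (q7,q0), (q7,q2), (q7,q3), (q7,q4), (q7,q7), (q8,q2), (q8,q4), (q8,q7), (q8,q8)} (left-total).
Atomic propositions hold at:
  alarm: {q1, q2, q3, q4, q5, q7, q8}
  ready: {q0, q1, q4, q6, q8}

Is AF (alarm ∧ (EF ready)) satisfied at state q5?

Yes

EF ready: least fixpoint, start Z0 = {q0, q1, q4, q6, q8}, add states with some successor in Z. Z1 = {q0, q1, q3, q4, q5, q6, q7, q8}; Z2 = {q0, q1, q2, q3, q4, q5, q6, q7, q8}; fixed.
Sat(EF ready) = {q0, q1, q2, q3, q4, q5, q6, q7, q8}
Sat(alarm ∧ (EF ready)) = {q1, q2, q3, q4, q5, q7, q8}
AF (alarm ∧ (EF ready)): least fixpoint, start Z0 = {q1, q2, q3, q4, q5, q7, q8}, add states with every successor in Z. Z1 = {q1, q2, q3, q4, q5, q6, q7, q8}; fixed.
Sat(AF (alarm ∧ (EF ready))) = {q1, q2, q3, q4, q5, q6, q7, q8}
q5 ∈ Sat(AF (alarm ∧ (EF ready))) = {q1, q2, q3, q4, q5, q6, q7, q8}, so the formula holds at q5.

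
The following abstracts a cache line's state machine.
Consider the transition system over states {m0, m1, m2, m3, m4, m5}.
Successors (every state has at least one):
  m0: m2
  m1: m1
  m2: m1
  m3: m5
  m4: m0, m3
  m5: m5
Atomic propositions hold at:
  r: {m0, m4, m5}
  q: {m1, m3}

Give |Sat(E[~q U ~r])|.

5

Sat(~q) = {m0, m2, m4, m5}
Sat(~r) = {m1, m2, m3}
E[~q U ~r]: least fixpoint, start Z0 = Sat(~r) = {m1, m2, m3}, add states in Sat(~q) with some successor in Z. Z1 = {m0, m1, m2, m3, m4}; fixed.
Sat(E[~q U ~r]) = {m0, m1, m2, m3, m4}
|Sat(E[~q U ~r])| = |{m0, m1, m2, m3, m4}| = 5.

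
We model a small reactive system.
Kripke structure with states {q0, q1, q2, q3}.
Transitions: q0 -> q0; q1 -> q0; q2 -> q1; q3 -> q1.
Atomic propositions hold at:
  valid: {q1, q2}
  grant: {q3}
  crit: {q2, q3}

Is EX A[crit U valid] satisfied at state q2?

Yes

A[crit U valid]: least fixpoint, start Z0 = Sat(valid) = {q1, q2}, add states in Sat(crit) with every successor in Z. Z1 = {q1, q2, q3}; fixed.
Sat(A[crit U valid]) = {q1, q2, q3}
Sat(EX A[crit U valid]) = {s : some successor in {q1, q2, q3}} = {q2, q3}
q2 ∈ Sat(EX A[crit U valid]) = {q2, q3}, so the formula holds at q2.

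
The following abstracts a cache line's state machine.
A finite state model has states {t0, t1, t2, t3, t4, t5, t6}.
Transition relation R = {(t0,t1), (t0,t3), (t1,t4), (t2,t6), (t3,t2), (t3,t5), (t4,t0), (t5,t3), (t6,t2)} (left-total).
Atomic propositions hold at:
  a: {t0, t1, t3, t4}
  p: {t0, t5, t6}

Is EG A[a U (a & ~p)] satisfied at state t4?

Yes

Sat(~p) = {t1, t2, t3, t4}
Sat(a & ~p) = {t1, t3, t4}
A[a U (a & ~p)]: least fixpoint, start Z0 = Sat((a & ~p)) = {t1, t3, t4}, add states in Sat(a) with every successor in Z. Z1 = {t0, t1, t3, t4}; fixed.
Sat(A[a U (a & ~p)]) = {t0, t1, t3, t4}
EG A[a U (a & ~p)]: greatest fixpoint, start Z0 = {t0, t1, t3, t4}, keep only states in Sat with some successor in Z. Z1 = {t0, t1, t4}; fixed.
Sat(EG A[a U (a & ~p)]) = {t0, t1, t4}
t4 ∈ Sat(EG A[a U (a & ~p)]) = {t0, t1, t4}, so the formula holds at t4.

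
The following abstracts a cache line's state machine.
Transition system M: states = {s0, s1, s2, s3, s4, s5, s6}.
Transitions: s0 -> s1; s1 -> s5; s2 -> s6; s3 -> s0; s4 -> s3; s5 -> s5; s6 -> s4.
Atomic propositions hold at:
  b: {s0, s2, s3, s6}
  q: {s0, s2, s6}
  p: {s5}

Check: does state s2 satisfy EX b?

Sat(EX b) = {s : some successor in {s0, s2, s3, s6}} = {s2, s3, s4}
s2 ∈ Sat(EX b) = {s2, s3, s4}, so the formula holds at s2.

Yes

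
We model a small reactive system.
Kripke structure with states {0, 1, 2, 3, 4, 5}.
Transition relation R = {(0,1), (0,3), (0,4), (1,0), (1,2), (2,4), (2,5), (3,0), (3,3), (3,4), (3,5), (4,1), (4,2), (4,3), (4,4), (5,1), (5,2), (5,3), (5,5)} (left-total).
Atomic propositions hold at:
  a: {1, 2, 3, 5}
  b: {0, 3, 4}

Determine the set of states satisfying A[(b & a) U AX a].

{5}

Sat(b & a) = {3}
Sat(AX a) = {s : every successor in {1, 2, 3, 5}} = {5}
A[(b & a) U AX a]: least fixpoint, start Z0 = Sat(AX a) = {5}, add states in Sat(b & a) with every successor in Z. Already a fixed point.
Sat(A[(b & a) U AX a]) = {5}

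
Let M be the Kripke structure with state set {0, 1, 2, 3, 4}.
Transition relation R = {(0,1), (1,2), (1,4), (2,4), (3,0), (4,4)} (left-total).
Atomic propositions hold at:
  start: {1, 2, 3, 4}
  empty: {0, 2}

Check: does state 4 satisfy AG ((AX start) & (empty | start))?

Sat(AX start) = {s : every successor in {1, 2, 3, 4}} = {0, 1, 2, 4}
Sat(empty | start) = {0, 1, 2, 3, 4}
Sat((AX start) & (empty | start)) = {0, 1, 2, 4}
AG ((AX start) & (empty | start)): greatest fixpoint, start Z0 = {0, 1, 2, 4}, keep only states in Sat with every successor in Z. Already a fixed point.
Sat(AG ((AX start) & (empty | start))) = {0, 1, 2, 4}
4 ∈ Sat(AG ((AX start) & (empty | start))) = {0, 1, 2, 4}, so the formula holds at 4.

Yes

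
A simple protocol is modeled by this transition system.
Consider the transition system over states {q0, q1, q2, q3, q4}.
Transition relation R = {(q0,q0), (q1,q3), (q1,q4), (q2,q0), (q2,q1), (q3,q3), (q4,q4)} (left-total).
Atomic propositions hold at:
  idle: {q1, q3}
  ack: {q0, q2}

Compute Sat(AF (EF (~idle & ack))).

Sat(~idle) = {q0, q2, q4}
Sat(~idle & ack) = {q0, q2}
EF (~idle & ack): least fixpoint, start Z0 = {q0, q2}, add states with some successor in Z. Already a fixed point.
Sat(EF (~idle & ack)) = {q0, q2}
AF (EF (~idle & ack)): least fixpoint, start Z0 = {q0, q2}, add states with every successor in Z. Already a fixed point.
Sat(AF (EF (~idle & ack))) = {q0, q2}

{q0, q2}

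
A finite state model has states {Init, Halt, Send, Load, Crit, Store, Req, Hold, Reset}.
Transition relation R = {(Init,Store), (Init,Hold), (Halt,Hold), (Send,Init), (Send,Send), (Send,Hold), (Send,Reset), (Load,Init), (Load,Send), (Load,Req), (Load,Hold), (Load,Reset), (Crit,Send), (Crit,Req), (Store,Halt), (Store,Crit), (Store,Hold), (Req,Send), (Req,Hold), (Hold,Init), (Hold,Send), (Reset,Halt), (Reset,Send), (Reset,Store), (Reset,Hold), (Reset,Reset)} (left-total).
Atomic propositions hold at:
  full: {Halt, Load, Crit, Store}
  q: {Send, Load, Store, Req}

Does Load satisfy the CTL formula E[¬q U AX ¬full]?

Sat(¬q) = {Init, Halt, Crit, Hold, Reset}
Sat(¬full) = {Init, Send, Req, Hold, Reset}
Sat(AX ¬full) = {s : every successor in {Init, Send, Req, Hold, Reset}} = {Halt, Send, Load, Crit, Req, Hold}
E[¬q U AX ¬full]: least fixpoint, start Z0 = Sat(AX ¬full) = {Halt, Send, Load, Crit, Req, Hold}, add states in Sat(¬q) with some successor in Z. Z1 = {Init, Halt, Send, Load, Crit, Req, Hold, Reset}; fixed.
Sat(E[¬q U AX ¬full]) = {Init, Halt, Send, Load, Crit, Req, Hold, Reset}
Load ∈ Sat(E[¬q U AX ¬full]) = {Init, Halt, Send, Load, Crit, Req, Hold, Reset}, so the formula holds at Load.

Yes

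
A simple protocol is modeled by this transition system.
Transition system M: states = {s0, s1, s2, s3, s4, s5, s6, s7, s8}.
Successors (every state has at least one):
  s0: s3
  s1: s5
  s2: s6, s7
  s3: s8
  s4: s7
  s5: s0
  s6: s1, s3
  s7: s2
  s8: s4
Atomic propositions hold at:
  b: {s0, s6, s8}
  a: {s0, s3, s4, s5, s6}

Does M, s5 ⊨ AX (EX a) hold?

Sat(EX a) = {s : some successor in {s0, s3, s4, s5, s6}} = {s0, s1, s2, s5, s6, s8}
Sat(AX (EX a)) = {s : every successor in {s0, s1, s2, s5, s6, s8}} = {s1, s3, s5, s7}
s5 ∈ Sat(AX (EX a)) = {s1, s3, s5, s7}, so the formula holds at s5.

Yes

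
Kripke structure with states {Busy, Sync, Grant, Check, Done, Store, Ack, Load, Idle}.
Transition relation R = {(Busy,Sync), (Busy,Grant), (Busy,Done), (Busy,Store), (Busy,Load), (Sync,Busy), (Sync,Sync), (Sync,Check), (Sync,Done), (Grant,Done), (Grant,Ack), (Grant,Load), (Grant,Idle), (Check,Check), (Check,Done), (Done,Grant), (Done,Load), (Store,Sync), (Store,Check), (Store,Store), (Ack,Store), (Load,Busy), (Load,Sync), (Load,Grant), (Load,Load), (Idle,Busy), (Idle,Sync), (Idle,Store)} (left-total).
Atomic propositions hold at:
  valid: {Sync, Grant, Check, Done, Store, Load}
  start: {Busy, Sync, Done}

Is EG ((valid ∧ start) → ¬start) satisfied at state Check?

Sat(valid ∧ start) = {Sync, Done}
Sat(¬start) = {Grant, Check, Store, Ack, Load, Idle}
Sat((valid ∧ start) → ¬start) = {Busy, Grant, Check, Store, Ack, Load, Idle}
EG ((valid ∧ start) → ¬start): greatest fixpoint, start Z0 = {Busy, Grant, Check, Store, Ack, Load, Idle}, keep only states in Sat with some successor in Z. Already a fixed point.
Sat(EG ((valid ∧ start) → ¬start)) = {Busy, Grant, Check, Store, Ack, Load, Idle}
Check ∈ Sat(EG ((valid ∧ start) → ¬start)) = {Busy, Grant, Check, Store, Ack, Load, Idle}, so the formula holds at Check.

Yes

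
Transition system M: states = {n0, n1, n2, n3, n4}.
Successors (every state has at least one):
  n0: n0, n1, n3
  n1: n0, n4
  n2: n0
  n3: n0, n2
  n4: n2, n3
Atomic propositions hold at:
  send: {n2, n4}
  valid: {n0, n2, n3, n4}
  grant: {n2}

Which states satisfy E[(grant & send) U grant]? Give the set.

Sat(grant & send) = {n2}
E[(grant & send) U grant]: least fixpoint, start Z0 = Sat(grant) = {n2}, add states in Sat(grant & send) with some successor in Z. Already a fixed point.
Sat(E[(grant & send) U grant]) = {n2}

{n2}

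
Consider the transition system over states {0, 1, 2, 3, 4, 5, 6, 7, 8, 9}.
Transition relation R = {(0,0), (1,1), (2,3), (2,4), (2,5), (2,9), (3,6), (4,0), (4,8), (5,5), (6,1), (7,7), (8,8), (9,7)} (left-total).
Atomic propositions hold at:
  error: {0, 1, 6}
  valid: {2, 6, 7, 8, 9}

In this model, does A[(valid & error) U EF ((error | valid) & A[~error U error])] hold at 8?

No

Sat(valid & error) = {6}
Sat(error | valid) = {0, 1, 2, 6, 7, 8, 9}
Sat(~error) = {2, 3, 4, 5, 7, 8, 9}
A[~error U error]: least fixpoint, start Z0 = Sat(error) = {0, 1, 6}, add states in Sat(~error) with every successor in Z. Z1 = {0, 1, 3, 6}; fixed.
Sat(A[~error U error]) = {0, 1, 3, 6}
Sat((error | valid) & A[~error U error]) = {0, 1, 6}
EF ((error | valid) & A[~error U error]): least fixpoint, start Z0 = {0, 1, 6}, add states with some successor in Z. Z1 = {0, 1, 3, 4, 6}; Z2 = {0, 1, 2, 3, 4, 6}; fixed.
Sat(EF ((error | valid) & A[~error U error])) = {0, 1, 2, 3, 4, 6}
A[(valid & error) U EF ((error | valid) & A[~error U error])]: least fixpoint, start Z0 = Sat(EF ((error | valid) & A[~error U error])) = {0, 1, 2, 3, 4, 6}, add states in Sat(valid & error) with every successor in Z. Already a fixed point.
Sat(A[(valid & error) U EF ((error | valid) & A[~error U error])]) = {0, 1, 2, 3, 4, 6}
8 ∉ Sat(A[(valid & error) U EF ((error | valid) & A[~error U error])]) = {0, 1, 2, 3, 4, 6}, so the formula does not hold at 8.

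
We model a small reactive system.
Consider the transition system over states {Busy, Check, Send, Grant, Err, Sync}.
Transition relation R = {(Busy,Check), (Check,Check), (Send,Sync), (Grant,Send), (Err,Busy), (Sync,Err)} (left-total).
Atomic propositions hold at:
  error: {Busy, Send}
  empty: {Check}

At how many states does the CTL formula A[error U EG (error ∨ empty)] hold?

2

Sat(error ∨ empty) = {Busy, Check, Send}
EG (error ∨ empty): greatest fixpoint, start Z0 = {Busy, Check, Send}, keep only states in Sat with some successor in Z. Z1 = {Busy, Check}; fixed.
Sat(EG (error ∨ empty)) = {Busy, Check}
A[error U EG (error ∨ empty)]: least fixpoint, start Z0 = Sat(EG (error ∨ empty)) = {Busy, Check}, add states in Sat(error) with every successor in Z. Already a fixed point.
Sat(A[error U EG (error ∨ empty)]) = {Busy, Check}
|Sat(A[error U EG (error ∨ empty)])| = |{Busy, Check}| = 2.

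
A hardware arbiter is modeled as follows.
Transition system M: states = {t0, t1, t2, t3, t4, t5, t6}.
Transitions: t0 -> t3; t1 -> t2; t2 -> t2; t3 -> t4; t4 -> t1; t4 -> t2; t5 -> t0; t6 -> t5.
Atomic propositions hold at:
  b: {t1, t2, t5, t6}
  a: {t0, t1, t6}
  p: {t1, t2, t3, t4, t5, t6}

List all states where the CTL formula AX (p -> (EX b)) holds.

Sat(EX b) = {s : some successor in {t1, t2, t5, t6}} = {t1, t2, t4, t6}
Sat(p -> (EX b)) = {t0, t1, t2, t4, t6}
Sat(AX (p -> (EX b))) = {s : every successor in {t0, t1, t2, t4, t6}} = {t1, t2, t3, t4, t5}

{t1, t2, t3, t4, t5}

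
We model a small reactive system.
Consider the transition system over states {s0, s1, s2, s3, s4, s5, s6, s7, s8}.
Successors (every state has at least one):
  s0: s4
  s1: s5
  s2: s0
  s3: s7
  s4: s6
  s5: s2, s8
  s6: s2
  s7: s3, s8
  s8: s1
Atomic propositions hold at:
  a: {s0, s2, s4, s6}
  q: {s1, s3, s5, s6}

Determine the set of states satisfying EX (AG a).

AG a: greatest fixpoint, start Z0 = {s0, s2, s4, s6}, keep only states in Sat with every successor in Z. Already a fixed point.
Sat(AG a) = {s0, s2, s4, s6}
Sat(EX (AG a)) = {s : some successor in {s0, s2, s4, s6}} = {s0, s2, s4, s5, s6}

{s0, s2, s4, s5, s6}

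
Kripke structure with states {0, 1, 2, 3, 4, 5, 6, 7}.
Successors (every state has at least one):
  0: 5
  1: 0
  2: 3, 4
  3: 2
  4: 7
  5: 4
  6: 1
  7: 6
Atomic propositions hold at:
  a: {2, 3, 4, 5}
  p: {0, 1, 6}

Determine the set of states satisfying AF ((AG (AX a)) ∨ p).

{0, 1, 4, 5, 6, 7}

Sat(AX a) = {s : every successor in {2, 3, 4, 5}} = {0, 2, 3, 5}
AG (AX a): greatest fixpoint, start Z0 = {0, 2, 3, 5}, keep only states in Sat with every successor in Z. Z1 = {0, 3}; Z2 = ∅; fixed.
Sat(AG (AX a)) = ∅
Sat((AG (AX a)) ∨ p) = {0, 1, 6}
AF ((AG (AX a)) ∨ p): least fixpoint, start Z0 = {0, 1, 6}, add states with every successor in Z. Z1 = {0, 1, 6, 7}; Z2 = {0, 1, 4, 6, 7}; Z3 = {0, 1, 4, 5, 6, 7}; fixed.
Sat(AF ((AG (AX a)) ∨ p)) = {0, 1, 4, 5, 6, 7}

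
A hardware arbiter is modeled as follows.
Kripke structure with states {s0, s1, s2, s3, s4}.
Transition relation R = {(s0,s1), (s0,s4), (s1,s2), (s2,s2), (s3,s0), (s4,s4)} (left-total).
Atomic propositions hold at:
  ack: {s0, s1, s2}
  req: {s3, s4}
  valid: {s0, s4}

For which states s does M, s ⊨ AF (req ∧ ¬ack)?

{s3, s4}

Sat(¬ack) = {s3, s4}
Sat(req ∧ ¬ack) = {s3, s4}
AF (req ∧ ¬ack): least fixpoint, start Z0 = {s3, s4}, add states with every successor in Z. Already a fixed point.
Sat(AF (req ∧ ¬ack)) = {s3, s4}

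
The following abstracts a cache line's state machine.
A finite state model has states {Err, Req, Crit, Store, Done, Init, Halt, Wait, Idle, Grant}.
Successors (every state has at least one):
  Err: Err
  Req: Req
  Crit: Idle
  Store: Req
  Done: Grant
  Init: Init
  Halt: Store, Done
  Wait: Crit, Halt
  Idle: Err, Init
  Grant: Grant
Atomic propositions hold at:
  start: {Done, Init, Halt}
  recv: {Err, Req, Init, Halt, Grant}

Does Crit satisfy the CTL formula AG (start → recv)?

Yes

Sat(start → recv) = {Err, Req, Crit, Store, Init, Halt, Wait, Idle, Grant}
AG (start → recv): greatest fixpoint, start Z0 = {Err, Req, Crit, Store, Init, Halt, Wait, Idle, Grant}, keep only states in Sat with every successor in Z. Z1 = {Err, Req, Crit, Store, Init, Wait, Idle, Grant}; Z2 = {Err, Req, Crit, Store, Init, Idle, Grant}; fixed.
Sat(AG (start → recv)) = {Err, Req, Crit, Store, Init, Idle, Grant}
Crit ∈ Sat(AG (start → recv)) = {Err, Req, Crit, Store, Init, Idle, Grant}, so the formula holds at Crit.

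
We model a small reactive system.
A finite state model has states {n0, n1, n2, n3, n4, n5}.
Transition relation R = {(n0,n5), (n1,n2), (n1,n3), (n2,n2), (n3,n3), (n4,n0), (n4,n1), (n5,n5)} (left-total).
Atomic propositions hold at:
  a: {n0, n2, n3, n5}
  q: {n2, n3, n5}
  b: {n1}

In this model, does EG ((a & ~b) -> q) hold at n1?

Yes

Sat(~b) = {n0, n2, n3, n4, n5}
Sat(a & ~b) = {n0, n2, n3, n5}
Sat((a & ~b) -> q) = {n1, n2, n3, n4, n5}
EG ((a & ~b) -> q): greatest fixpoint, start Z0 = {n1, n2, n3, n4, n5}, keep only states in Sat with some successor in Z. Already a fixed point.
Sat(EG ((a & ~b) -> q)) = {n1, n2, n3, n4, n5}
n1 ∈ Sat(EG ((a & ~b) -> q)) = {n1, n2, n3, n4, n5}, so the formula holds at n1.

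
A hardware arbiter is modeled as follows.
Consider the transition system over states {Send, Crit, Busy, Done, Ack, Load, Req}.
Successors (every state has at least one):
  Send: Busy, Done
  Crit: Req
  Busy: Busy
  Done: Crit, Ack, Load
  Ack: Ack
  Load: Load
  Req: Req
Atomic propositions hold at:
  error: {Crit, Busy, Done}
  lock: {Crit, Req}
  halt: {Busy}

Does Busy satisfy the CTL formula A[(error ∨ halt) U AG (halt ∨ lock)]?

Sat(error ∨ halt) = {Crit, Busy, Done}
Sat(halt ∨ lock) = {Crit, Busy, Req}
AG (halt ∨ lock): greatest fixpoint, start Z0 = {Crit, Busy, Req}, keep only states in Sat with every successor in Z. Already a fixed point.
Sat(AG (halt ∨ lock)) = {Crit, Busy, Req}
A[(error ∨ halt) U AG (halt ∨ lock)]: least fixpoint, start Z0 = Sat(AG (halt ∨ lock)) = {Crit, Busy, Req}, add states in Sat(error ∨ halt) with every successor in Z. Already a fixed point.
Sat(A[(error ∨ halt) U AG (halt ∨ lock)]) = {Crit, Busy, Req}
Busy ∈ Sat(A[(error ∨ halt) U AG (halt ∨ lock)]) = {Crit, Busy, Req}, so the formula holds at Busy.

Yes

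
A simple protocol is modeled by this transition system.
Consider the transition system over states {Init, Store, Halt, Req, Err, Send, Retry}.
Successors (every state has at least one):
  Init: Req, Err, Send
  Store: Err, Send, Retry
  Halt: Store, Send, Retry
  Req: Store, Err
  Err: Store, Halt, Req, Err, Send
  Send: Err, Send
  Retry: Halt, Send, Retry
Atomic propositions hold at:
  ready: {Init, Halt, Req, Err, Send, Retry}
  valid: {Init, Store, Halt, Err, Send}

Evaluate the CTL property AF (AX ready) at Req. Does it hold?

Sat(AX ready) = {s : every successor in {Init, Halt, Req, Err, Send, Retry}} = {Init, Store, Send, Retry}
AF (AX ready): least fixpoint, start Z0 = {Init, Store, Send, Retry}, add states with every successor in Z. Z1 = {Init, Store, Halt, Send, Retry}; fixed.
Sat(AF (AX ready)) = {Init, Store, Halt, Send, Retry}
Req ∉ Sat(AF (AX ready)) = {Init, Store, Halt, Send, Retry}, so the formula does not hold at Req.

No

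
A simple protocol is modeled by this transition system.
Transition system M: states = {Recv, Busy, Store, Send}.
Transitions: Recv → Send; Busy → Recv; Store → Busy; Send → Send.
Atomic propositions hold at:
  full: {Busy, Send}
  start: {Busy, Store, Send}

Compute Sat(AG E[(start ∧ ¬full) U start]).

Sat(¬full) = {Recv, Store}
Sat(start ∧ ¬full) = {Store}
E[(start ∧ ¬full) U start]: least fixpoint, start Z0 = Sat(start) = {Busy, Store, Send}, add states in Sat(start ∧ ¬full) with some successor in Z. Already a fixed point.
Sat(E[(start ∧ ¬full) U start]) = {Busy, Store, Send}
AG E[(start ∧ ¬full) U start]: greatest fixpoint, start Z0 = {Busy, Store, Send}, keep only states in Sat with every successor in Z. Z1 = {Store, Send}; Z2 = {Send}; fixed.
Sat(AG E[(start ∧ ¬full) U start]) = {Send}

{Send}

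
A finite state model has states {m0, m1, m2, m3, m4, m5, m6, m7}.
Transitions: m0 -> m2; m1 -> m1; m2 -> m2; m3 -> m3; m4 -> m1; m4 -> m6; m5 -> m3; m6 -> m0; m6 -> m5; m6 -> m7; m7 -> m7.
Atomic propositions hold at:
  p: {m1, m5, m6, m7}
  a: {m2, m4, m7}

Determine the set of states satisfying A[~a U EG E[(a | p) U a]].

Sat(~a) = {m0, m1, m3, m5, m6}
Sat(a | p) = {m1, m2, m4, m5, m6, m7}
E[(a | p) U a]: least fixpoint, start Z0 = Sat(a) = {m2, m4, m7}, add states in Sat(a | p) with some successor in Z. Z1 = {m2, m4, m6, m7}; fixed.
Sat(E[(a | p) U a]) = {m2, m4, m6, m7}
EG E[(a | p) U a]: greatest fixpoint, start Z0 = {m2, m4, m6, m7}, keep only states in Sat with some successor in Z. Already a fixed point.
Sat(EG E[(a | p) U a]) = {m2, m4, m6, m7}
A[~a U EG E[(a | p) U a]]: least fixpoint, start Z0 = Sat(EG E[(a | p) U a]) = {m2, m4, m6, m7}, add states in Sat(~a) with every successor in Z. Z1 = {m0, m2, m4, m6, m7}; fixed.
Sat(A[~a U EG E[(a | p) U a]]) = {m0, m2, m4, m6, m7}

{m0, m2, m4, m6, m7}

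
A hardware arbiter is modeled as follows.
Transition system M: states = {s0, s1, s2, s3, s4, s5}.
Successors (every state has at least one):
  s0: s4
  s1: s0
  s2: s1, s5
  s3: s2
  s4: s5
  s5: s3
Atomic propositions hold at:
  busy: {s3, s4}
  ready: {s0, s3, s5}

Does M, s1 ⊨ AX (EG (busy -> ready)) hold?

Sat(busy -> ready) = {s0, s1, s2, s3, s5}
EG (busy -> ready): greatest fixpoint, start Z0 = {s0, s1, s2, s3, s5}, keep only states in Sat with some successor in Z. Z1 = {s1, s2, s3, s5}; Z2 = {s2, s3, s5}; fixed.
Sat(EG (busy -> ready)) = {s2, s3, s5}
Sat(AX (EG (busy -> ready))) = {s : every successor in {s2, s3, s5}} = {s3, s4, s5}
s1 ∉ Sat(AX (EG (busy -> ready))) = {s3, s4, s5}, so the formula does not hold at s1.

No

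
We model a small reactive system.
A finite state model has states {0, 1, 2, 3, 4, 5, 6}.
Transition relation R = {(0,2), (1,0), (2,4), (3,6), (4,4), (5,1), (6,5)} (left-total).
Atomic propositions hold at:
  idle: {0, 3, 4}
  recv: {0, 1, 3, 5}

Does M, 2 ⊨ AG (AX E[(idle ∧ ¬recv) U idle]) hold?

Sat(¬recv) = {2, 4, 6}
Sat(idle ∧ ¬recv) = {4}
E[(idle ∧ ¬recv) U idle]: least fixpoint, start Z0 = Sat(idle) = {0, 3, 4}, add states in Sat(idle ∧ ¬recv) with some successor in Z. Already a fixed point.
Sat(E[(idle ∧ ¬recv) U idle]) = {0, 3, 4}
Sat(AX E[(idle ∧ ¬recv) U idle]) = {s : every successor in {0, 3, 4}} = {1, 2, 4}
AG (AX E[(idle ∧ ¬recv) U idle]): greatest fixpoint, start Z0 = {1, 2, 4}, keep only states in Sat with every successor in Z. Z1 = {2, 4}; fixed.
Sat(AG (AX E[(idle ∧ ¬recv) U idle])) = {2, 4}
2 ∈ Sat(AG (AX E[(idle ∧ ¬recv) U idle])) = {2, 4}, so the formula holds at 2.

Yes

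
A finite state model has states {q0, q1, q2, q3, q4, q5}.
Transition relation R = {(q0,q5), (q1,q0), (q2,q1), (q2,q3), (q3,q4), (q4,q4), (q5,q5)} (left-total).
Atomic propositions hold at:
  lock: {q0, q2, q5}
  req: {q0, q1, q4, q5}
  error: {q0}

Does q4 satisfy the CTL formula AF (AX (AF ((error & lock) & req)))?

No

Sat(error & lock) = {q0}
Sat((error & lock) & req) = {q0}
AF ((error & lock) & req): least fixpoint, start Z0 = {q0}, add states with every successor in Z. Z1 = {q0, q1}; fixed.
Sat(AF ((error & lock) & req)) = {q0, q1}
Sat(AX (AF ((error & lock) & req))) = {s : every successor in {q0, q1}} = {q1}
AF (AX (AF ((error & lock) & req))): least fixpoint, start Z0 = {q1}, add states with every successor in Z. Already a fixed point.
Sat(AF (AX (AF ((error & lock) & req)))) = {q1}
q4 ∉ Sat(AF (AX (AF ((error & lock) & req)))) = {q1}, so the formula does not hold at q4.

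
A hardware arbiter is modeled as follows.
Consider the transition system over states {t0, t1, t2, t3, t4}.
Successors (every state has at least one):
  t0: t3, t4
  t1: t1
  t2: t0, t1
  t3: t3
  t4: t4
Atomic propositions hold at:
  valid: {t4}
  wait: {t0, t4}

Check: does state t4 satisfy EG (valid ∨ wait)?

Sat(valid ∨ wait) = {t0, t4}
EG (valid ∨ wait): greatest fixpoint, start Z0 = {t0, t4}, keep only states in Sat with some successor in Z. Already a fixed point.
Sat(EG (valid ∨ wait)) = {t0, t4}
t4 ∈ Sat(EG (valid ∨ wait)) = {t0, t4}, so the formula holds at t4.

Yes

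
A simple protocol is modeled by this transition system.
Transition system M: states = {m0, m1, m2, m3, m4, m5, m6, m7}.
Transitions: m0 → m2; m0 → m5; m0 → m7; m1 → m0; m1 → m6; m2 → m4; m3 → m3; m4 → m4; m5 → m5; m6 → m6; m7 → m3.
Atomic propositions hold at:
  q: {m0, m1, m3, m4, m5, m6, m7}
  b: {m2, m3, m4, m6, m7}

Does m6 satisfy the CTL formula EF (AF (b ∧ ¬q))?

No

Sat(¬q) = {m2}
Sat(b ∧ ¬q) = {m2}
AF (b ∧ ¬q): least fixpoint, start Z0 = {m2}, add states with every successor in Z. Already a fixed point.
Sat(AF (b ∧ ¬q)) = {m2}
EF (AF (b ∧ ¬q)): least fixpoint, start Z0 = {m2}, add states with some successor in Z. Z1 = {m0, m2}; Z2 = {m0, m1, m2}; fixed.
Sat(EF (AF (b ∧ ¬q))) = {m0, m1, m2}
m6 ∉ Sat(EF (AF (b ∧ ¬q))) = {m0, m1, m2}, so the formula does not hold at m6.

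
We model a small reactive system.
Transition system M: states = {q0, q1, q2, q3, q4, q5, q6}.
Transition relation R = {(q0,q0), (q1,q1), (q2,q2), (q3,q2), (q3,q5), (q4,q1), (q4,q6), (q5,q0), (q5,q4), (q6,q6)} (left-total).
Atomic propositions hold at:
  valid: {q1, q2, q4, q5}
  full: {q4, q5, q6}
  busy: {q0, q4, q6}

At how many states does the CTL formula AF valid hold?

5

AF valid: least fixpoint, start Z0 = {q1, q2, q4, q5}, add states with every successor in Z. Z1 = {q1, q2, q3, q4, q5}; fixed.
Sat(AF valid) = {q1, q2, q3, q4, q5}
|Sat(AF valid)| = |{q1, q2, q3, q4, q5}| = 5.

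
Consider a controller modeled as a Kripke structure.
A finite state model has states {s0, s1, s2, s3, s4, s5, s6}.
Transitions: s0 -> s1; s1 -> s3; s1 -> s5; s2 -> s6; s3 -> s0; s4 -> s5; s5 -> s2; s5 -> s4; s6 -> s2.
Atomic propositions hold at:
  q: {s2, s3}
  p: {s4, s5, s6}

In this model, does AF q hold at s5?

No

AF q: least fixpoint, start Z0 = {s2, s3}, add states with every successor in Z. Z1 = {s2, s3, s6}; fixed.
Sat(AF q) = {s2, s3, s6}
s5 ∉ Sat(AF q) = {s2, s3, s6}, so the formula does not hold at s5.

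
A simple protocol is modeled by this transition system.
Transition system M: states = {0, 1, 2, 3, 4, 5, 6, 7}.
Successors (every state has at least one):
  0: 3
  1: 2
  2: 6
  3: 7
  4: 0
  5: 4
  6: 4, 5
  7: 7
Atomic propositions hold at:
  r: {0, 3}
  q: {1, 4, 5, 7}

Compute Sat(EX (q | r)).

{0, 3, 4, 5, 6, 7}

Sat(q | r) = {0, 1, 3, 4, 5, 7}
Sat(EX (q | r)) = {s : some successor in {0, 1, 3, 4, 5, 7}} = {0, 3, 4, 5, 6, 7}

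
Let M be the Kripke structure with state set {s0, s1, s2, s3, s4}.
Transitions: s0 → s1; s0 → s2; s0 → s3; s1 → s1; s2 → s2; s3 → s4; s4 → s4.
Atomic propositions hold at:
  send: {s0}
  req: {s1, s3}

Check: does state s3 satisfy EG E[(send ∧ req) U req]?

Sat(send ∧ req) = ∅
E[(send ∧ req) U req]: least fixpoint, start Z0 = Sat(req) = {s1, s3}, add states in Sat(send ∧ req) with some successor in Z. Already a fixed point.
Sat(E[(send ∧ req) U req]) = {s1, s3}
EG E[(send ∧ req) U req]: greatest fixpoint, start Z0 = {s1, s3}, keep only states in Sat with some successor in Z. Z1 = {s1}; fixed.
Sat(EG E[(send ∧ req) U req]) = {s1}
s3 ∉ Sat(EG E[(send ∧ req) U req]) = {s1}, so the formula does not hold at s3.

No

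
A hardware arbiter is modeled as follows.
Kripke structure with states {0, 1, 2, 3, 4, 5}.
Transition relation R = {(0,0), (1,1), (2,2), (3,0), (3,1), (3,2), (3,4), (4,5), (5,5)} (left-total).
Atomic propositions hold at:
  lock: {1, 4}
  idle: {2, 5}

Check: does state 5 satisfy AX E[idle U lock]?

E[idle U lock]: least fixpoint, start Z0 = Sat(lock) = {1, 4}, add states in Sat(idle) with some successor in Z. Already a fixed point.
Sat(E[idle U lock]) = {1, 4}
Sat(AX E[idle U lock]) = {s : every successor in {1, 4}} = {1}
5 ∉ Sat(AX E[idle U lock]) = {1}, so the formula does not hold at 5.

No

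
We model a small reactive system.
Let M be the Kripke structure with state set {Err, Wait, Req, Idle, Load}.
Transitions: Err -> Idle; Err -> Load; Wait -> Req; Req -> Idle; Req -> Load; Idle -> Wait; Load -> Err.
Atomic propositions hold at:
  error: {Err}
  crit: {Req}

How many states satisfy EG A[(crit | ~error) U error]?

2

Sat(~error) = {Wait, Req, Idle, Load}
Sat(crit | ~error) = {Wait, Req, Idle, Load}
A[(crit | ~error) U error]: least fixpoint, start Z0 = Sat(error) = {Err}, add states in Sat(crit | ~error) with every successor in Z. Z1 = {Err, Load}; fixed.
Sat(A[(crit | ~error) U error]) = {Err, Load}
EG A[(crit | ~error) U error]: greatest fixpoint, start Z0 = {Err, Load}, keep only states in Sat with some successor in Z. Already a fixed point.
Sat(EG A[(crit | ~error) U error]) = {Err, Load}
|Sat(EG A[(crit | ~error) U error])| = |{Err, Load}| = 2.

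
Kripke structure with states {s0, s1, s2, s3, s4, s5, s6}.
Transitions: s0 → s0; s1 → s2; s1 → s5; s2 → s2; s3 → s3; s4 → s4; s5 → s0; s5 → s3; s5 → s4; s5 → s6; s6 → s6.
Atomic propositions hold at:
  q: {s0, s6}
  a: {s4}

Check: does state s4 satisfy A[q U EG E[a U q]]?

No

E[a U q]: least fixpoint, start Z0 = Sat(q) = {s0, s6}, add states in Sat(a) with some successor in Z. Already a fixed point.
Sat(E[a U q]) = {s0, s6}
EG E[a U q]: greatest fixpoint, start Z0 = {s0, s6}, keep only states in Sat with some successor in Z. Already a fixed point.
Sat(EG E[a U q]) = {s0, s6}
A[q U EG E[a U q]]: least fixpoint, start Z0 = Sat(EG E[a U q]) = {s0, s6}, add states in Sat(q) with every successor in Z. Already a fixed point.
Sat(A[q U EG E[a U q]]) = {s0, s6}
s4 ∉ Sat(A[q U EG E[a U q]]) = {s0, s6}, so the formula does not hold at s4.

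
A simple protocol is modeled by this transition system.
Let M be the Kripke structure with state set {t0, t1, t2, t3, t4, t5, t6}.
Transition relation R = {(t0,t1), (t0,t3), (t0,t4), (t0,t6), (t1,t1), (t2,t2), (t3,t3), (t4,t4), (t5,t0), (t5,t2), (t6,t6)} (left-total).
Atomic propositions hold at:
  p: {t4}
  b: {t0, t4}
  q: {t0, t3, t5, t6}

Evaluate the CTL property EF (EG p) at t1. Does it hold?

No

EG p: greatest fixpoint, start Z0 = {t4}, keep only states in Sat with some successor in Z. Already a fixed point.
Sat(EG p) = {t4}
EF (EG p): least fixpoint, start Z0 = {t4}, add states with some successor in Z. Z1 = {t0, t4}; Z2 = {t0, t4, t5}; fixed.
Sat(EF (EG p)) = {t0, t4, t5}
t1 ∉ Sat(EF (EG p)) = {t0, t4, t5}, so the formula does not hold at t1.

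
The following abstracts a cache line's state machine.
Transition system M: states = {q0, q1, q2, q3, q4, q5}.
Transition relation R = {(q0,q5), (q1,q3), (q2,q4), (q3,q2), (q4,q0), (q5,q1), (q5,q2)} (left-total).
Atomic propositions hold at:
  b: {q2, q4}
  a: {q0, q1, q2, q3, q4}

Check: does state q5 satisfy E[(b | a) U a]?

Sat(b | a) = {q0, q1, q2, q3, q4}
E[(b | a) U a]: least fixpoint, start Z0 = Sat(a) = {q0, q1, q2, q3, q4}, add states in Sat(b | a) with some successor in Z. Already a fixed point.
Sat(E[(b | a) U a]) = {q0, q1, q2, q3, q4}
q5 ∉ Sat(E[(b | a) U a]) = {q0, q1, q2, q3, q4}, so the formula does not hold at q5.

No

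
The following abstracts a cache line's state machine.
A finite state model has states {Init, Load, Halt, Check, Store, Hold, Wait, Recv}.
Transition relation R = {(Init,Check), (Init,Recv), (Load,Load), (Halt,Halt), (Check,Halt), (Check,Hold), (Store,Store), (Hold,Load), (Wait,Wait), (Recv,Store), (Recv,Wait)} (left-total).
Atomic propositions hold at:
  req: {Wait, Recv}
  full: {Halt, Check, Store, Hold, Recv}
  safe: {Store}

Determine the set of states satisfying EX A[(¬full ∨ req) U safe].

Sat(¬full) = {Init, Load, Wait}
Sat(¬full ∨ req) = {Init, Load, Wait, Recv}
A[(¬full ∨ req) U safe]: least fixpoint, start Z0 = Sat(safe) = {Store}, add states in Sat(¬full ∨ req) with every successor in Z. Already a fixed point.
Sat(A[(¬full ∨ req) U safe]) = {Store}
Sat(EX A[(¬full ∨ req) U safe]) = {s : some successor in {Store}} = {Store, Recv}

{Store, Recv}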